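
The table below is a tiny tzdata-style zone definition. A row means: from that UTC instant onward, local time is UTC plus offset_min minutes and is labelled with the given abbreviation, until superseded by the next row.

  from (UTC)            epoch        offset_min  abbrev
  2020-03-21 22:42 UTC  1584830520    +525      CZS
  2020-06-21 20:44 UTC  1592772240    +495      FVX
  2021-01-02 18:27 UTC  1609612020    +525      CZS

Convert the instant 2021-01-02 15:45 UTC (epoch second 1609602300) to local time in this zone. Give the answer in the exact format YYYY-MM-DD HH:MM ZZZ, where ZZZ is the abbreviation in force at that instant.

Query: 2021-01-02 15:45 UTC
Rule 2/3 (FVX, +08:15): 2020-06-21 20:44 UTC ≤ query < 2021-01-02 18:27 UTC
15·60 + 45 + 495 = 1440 min
1440 = 1·1440 + 0; 0 = 0·60 + 0 → 00:00, 2021-01-02 + 1 day = 2021-01-03
→ 2021-01-03 00:00 FVX

2021-01-03 00:00 FVX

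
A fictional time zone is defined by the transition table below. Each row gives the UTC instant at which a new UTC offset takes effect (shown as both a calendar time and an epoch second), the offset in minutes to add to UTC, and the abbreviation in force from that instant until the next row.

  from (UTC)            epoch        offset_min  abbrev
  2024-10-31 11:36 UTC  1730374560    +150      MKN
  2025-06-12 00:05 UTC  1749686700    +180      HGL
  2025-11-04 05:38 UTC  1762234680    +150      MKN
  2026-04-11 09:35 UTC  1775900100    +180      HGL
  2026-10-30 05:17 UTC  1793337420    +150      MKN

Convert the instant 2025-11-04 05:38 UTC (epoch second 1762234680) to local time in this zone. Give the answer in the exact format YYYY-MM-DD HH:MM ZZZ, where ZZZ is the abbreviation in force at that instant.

2025-11-04 08:08 MKN

Query: 2025-11-04 05:38 UTC
Rule 3/5 (MKN, +02:30): 2025-11-04 05:38 UTC ≤ query < 2026-04-11 09:35 UTC
5·60 + 38 + 150 = 488 min
488 = 0·1440 + 488; 488 = 8·60 + 8 → 08:08, same day
→ 2025-11-04 08:08 MKN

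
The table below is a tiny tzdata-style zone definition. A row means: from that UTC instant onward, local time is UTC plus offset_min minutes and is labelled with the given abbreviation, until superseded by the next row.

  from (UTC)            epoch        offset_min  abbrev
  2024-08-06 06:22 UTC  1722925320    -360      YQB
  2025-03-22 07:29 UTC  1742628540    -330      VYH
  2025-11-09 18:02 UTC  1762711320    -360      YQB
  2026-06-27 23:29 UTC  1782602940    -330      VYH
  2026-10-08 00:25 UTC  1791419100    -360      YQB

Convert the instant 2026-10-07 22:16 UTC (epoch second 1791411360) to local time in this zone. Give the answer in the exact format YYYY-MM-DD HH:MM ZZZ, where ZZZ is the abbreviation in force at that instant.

2026-10-07 16:46 VYH

Query: 2026-10-07 22:16 UTC
Rule 4/5 (VYH, -05:30): 2026-06-27 23:29 UTC ≤ query < 2026-10-08 00:25 UTC
22·60 + 16 - 330 = 1006 min
1006 = 0·1440 + 1006; 1006 = 16·60 + 46 → 16:46, same day
→ 2026-10-07 16:46 VYH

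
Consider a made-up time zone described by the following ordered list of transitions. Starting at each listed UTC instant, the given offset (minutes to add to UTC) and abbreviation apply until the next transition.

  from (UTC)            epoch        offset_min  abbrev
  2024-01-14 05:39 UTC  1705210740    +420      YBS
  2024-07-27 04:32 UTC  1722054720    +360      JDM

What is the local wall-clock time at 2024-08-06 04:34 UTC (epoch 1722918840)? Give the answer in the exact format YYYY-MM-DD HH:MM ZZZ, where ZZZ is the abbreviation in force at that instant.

Query: 2024-08-06 04:34 UTC
Rule 2/2 (JDM, +06:00): 2024-07-27 04:32 UTC ≤ query < +∞
4·60 + 34 + 360 = 634 min
634 = 0·1440 + 634; 634 = 10·60 + 34 → 10:34, same day
→ 2024-08-06 10:34 JDM

2024-08-06 10:34 JDM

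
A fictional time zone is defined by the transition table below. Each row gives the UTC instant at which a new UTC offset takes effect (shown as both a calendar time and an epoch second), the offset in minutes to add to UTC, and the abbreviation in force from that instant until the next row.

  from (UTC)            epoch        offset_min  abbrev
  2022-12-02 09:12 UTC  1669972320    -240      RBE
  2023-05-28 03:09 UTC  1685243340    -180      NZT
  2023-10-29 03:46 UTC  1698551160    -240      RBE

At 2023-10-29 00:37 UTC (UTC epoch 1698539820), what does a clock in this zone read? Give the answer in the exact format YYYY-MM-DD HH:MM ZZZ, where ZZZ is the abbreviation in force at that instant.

Query: 2023-10-29 00:37 UTC
Rule 2/3 (NZT, -03:00): 2023-05-28 03:09 UTC ≤ query < 2023-10-29 03:46 UTC
0·60 + 37 - 180 = -143 min
-143 = -1·1440 + 1297; 1297 = 21·60 + 37 → 21:37, 2023-10-29 - 1 day = 2023-10-28
→ 2023-10-28 21:37 NZT

2023-10-28 21:37 NZT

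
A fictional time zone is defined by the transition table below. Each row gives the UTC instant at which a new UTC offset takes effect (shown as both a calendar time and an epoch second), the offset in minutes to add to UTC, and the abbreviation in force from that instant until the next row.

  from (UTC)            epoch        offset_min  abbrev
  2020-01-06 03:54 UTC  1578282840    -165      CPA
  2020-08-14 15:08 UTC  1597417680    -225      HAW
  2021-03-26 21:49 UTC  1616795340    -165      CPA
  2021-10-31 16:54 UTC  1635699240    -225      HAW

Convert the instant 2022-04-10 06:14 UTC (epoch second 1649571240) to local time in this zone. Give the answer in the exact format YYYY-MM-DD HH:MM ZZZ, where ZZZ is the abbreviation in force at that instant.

2022-04-10 02:29 HAW

Query: 2022-04-10 06:14 UTC
Rule 4/4 (HAW, -03:45): 2021-10-31 16:54 UTC ≤ query < +∞
6·60 + 14 - 225 = 149 min
149 = 0·1440 + 149; 149 = 2·60 + 29 → 02:29, same day
→ 2022-04-10 02:29 HAW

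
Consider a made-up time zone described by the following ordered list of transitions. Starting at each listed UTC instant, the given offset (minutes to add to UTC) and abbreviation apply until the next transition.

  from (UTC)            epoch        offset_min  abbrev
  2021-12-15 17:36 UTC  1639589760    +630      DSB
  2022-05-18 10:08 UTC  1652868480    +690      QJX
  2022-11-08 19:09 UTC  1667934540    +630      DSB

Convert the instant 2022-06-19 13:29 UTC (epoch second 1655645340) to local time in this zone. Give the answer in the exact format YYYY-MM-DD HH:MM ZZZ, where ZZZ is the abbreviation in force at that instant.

Query: 2022-06-19 13:29 UTC
Rule 2/3 (QJX, +11:30): 2022-05-18 10:08 UTC ≤ query < 2022-11-08 19:09 UTC
13·60 + 29 + 690 = 1499 min
1499 = 1·1440 + 59; 59 = 0·60 + 59 → 00:59, 2022-06-19 + 1 day = 2022-06-20
→ 2022-06-20 00:59 QJX

2022-06-20 00:59 QJX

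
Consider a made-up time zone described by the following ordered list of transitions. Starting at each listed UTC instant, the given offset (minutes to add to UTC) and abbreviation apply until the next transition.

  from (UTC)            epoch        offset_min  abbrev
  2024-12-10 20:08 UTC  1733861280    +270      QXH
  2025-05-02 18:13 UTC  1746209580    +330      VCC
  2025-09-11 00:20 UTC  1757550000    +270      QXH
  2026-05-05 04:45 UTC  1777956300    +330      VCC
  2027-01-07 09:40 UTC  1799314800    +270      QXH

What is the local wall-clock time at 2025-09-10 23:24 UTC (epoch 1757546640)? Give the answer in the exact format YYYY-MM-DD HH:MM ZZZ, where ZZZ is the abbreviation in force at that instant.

Query: 2025-09-10 23:24 UTC
Rule 2/5 (VCC, +05:30): 2025-05-02 18:13 UTC ≤ query < 2025-09-11 00:20 UTC
23·60 + 24 + 330 = 1734 min
1734 = 1·1440 + 294; 294 = 4·60 + 54 → 04:54, 2025-09-10 + 1 day = 2025-09-11
→ 2025-09-11 04:54 VCC

2025-09-11 04:54 VCC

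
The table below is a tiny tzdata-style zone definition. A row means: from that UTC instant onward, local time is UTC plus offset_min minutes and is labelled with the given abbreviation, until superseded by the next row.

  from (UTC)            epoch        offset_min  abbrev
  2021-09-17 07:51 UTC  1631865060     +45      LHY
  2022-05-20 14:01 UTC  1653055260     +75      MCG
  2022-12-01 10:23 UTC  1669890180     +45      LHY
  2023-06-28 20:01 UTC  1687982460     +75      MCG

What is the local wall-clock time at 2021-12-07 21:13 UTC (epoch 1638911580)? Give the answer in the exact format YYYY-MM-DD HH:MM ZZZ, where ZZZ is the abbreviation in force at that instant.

Query: 2021-12-07 21:13 UTC
Rule 1/4 (LHY, +00:45): 2021-09-17 07:51 UTC ≤ query < 2022-05-20 14:01 UTC
21·60 + 13 + 45 = 1318 min
1318 = 0·1440 + 1318; 1318 = 21·60 + 58 → 21:58, same day
→ 2021-12-07 21:58 LHY

2021-12-07 21:58 LHY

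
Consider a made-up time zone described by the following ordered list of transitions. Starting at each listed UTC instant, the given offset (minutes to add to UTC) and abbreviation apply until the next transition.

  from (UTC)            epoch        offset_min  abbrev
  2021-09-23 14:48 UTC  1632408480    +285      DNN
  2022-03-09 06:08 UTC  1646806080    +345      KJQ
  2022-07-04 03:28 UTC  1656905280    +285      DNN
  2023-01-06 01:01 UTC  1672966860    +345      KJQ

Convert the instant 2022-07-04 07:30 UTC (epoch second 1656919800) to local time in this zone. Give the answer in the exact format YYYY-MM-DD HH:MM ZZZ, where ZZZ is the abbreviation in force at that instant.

2022-07-04 12:15 DNN

Query: 2022-07-04 07:30 UTC
Rule 3/4 (DNN, +04:45): 2022-07-04 03:28 UTC ≤ query < 2023-01-06 01:01 UTC
7·60 + 30 + 285 = 735 min
735 = 0·1440 + 735; 735 = 12·60 + 15 → 12:15, same day
→ 2022-07-04 12:15 DNN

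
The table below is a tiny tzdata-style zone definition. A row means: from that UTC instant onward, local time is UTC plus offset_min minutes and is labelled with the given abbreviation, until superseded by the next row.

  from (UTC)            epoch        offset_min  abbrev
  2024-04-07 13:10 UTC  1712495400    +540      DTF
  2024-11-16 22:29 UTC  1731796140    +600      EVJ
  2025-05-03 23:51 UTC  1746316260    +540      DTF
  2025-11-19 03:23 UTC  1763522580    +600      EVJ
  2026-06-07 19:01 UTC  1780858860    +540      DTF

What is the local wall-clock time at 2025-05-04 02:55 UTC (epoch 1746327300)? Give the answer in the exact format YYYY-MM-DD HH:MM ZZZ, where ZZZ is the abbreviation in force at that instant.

Query: 2025-05-04 02:55 UTC
Rule 3/5 (DTF, +09:00): 2025-05-03 23:51 UTC ≤ query < 2025-11-19 03:23 UTC
2·60 + 55 + 540 = 715 min
715 = 0·1440 + 715; 715 = 11·60 + 55 → 11:55, same day
→ 2025-05-04 11:55 DTF

2025-05-04 11:55 DTF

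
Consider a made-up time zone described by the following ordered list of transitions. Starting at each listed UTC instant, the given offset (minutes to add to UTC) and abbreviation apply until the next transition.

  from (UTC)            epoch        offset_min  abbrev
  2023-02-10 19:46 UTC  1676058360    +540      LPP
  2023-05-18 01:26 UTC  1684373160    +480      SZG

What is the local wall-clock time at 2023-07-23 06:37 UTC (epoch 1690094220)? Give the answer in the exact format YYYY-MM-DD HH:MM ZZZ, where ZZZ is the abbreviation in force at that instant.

2023-07-23 14:37 SZG

Query: 2023-07-23 06:37 UTC
Rule 2/2 (SZG, +08:00): 2023-05-18 01:26 UTC ≤ query < +∞
6·60 + 37 + 480 = 877 min
877 = 0·1440 + 877; 877 = 14·60 + 37 → 14:37, same day
→ 2023-07-23 14:37 SZG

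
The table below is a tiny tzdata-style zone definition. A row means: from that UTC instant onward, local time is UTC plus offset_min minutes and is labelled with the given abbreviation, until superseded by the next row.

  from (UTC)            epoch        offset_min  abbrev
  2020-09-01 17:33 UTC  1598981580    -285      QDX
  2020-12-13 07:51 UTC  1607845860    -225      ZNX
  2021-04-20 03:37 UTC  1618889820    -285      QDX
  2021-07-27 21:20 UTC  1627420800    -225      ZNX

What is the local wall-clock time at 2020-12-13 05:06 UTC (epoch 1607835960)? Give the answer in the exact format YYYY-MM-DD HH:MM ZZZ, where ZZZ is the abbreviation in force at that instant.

2020-12-13 00:21 QDX

Query: 2020-12-13 05:06 UTC
Rule 1/4 (QDX, -04:45): 2020-09-01 17:33 UTC ≤ query < 2020-12-13 07:51 UTC
5·60 + 6 - 285 = 21 min
21 = 0·1440 + 21; 21 = 0·60 + 21 → 00:21, same day
→ 2020-12-13 00:21 QDX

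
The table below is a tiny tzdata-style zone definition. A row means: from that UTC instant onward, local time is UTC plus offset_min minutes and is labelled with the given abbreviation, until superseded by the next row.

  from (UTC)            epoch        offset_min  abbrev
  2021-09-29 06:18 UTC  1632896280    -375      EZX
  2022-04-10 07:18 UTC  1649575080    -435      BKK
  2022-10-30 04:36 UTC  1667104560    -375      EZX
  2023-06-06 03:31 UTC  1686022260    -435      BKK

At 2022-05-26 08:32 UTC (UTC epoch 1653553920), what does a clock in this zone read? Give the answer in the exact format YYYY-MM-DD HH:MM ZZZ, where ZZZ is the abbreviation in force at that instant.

2022-05-26 01:17 BKK

Query: 2022-05-26 08:32 UTC
Rule 2/4 (BKK, -07:15): 2022-04-10 07:18 UTC ≤ query < 2022-10-30 04:36 UTC
8·60 + 32 - 435 = 77 min
77 = 0·1440 + 77; 77 = 1·60 + 17 → 01:17, same day
→ 2022-05-26 01:17 BKK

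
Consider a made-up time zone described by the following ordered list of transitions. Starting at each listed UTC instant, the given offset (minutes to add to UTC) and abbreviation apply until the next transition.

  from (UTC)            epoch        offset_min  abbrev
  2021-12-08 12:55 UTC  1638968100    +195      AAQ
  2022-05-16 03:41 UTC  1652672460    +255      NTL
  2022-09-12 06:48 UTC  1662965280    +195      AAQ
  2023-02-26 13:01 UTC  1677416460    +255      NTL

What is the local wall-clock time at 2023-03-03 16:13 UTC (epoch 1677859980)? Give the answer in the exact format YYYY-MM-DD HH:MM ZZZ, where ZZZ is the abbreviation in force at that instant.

Query: 2023-03-03 16:13 UTC
Rule 4/4 (NTL, +04:15): 2023-02-26 13:01 UTC ≤ query < +∞
16·60 + 13 + 255 = 1228 min
1228 = 0·1440 + 1228; 1228 = 20·60 + 28 → 20:28, same day
→ 2023-03-03 20:28 NTL

2023-03-03 20:28 NTL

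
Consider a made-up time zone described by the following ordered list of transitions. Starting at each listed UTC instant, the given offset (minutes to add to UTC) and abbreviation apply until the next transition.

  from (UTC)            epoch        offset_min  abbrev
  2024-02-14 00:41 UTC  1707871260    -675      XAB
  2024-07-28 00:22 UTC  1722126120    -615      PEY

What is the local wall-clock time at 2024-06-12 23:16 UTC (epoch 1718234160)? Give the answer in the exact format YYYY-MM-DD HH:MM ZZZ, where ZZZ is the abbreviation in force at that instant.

Query: 2024-06-12 23:16 UTC
Rule 1/2 (XAB, -11:15): 2024-02-14 00:41 UTC ≤ query < 2024-07-28 00:22 UTC
23·60 + 16 - 675 = 721 min
721 = 0·1440 + 721; 721 = 12·60 + 1 → 12:01, same day
→ 2024-06-12 12:01 XAB

2024-06-12 12:01 XAB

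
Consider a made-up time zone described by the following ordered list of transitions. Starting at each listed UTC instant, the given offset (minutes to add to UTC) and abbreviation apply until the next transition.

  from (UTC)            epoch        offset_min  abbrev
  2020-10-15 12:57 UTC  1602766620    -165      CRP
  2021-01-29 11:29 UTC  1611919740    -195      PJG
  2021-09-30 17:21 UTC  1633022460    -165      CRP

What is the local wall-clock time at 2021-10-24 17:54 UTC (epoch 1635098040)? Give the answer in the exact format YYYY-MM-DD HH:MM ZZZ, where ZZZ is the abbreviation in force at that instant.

Query: 2021-10-24 17:54 UTC
Rule 3/3 (CRP, -02:45): 2021-09-30 17:21 UTC ≤ query < +∞
17·60 + 54 - 165 = 909 min
909 = 0·1440 + 909; 909 = 15·60 + 9 → 15:09, same day
→ 2021-10-24 15:09 CRP

2021-10-24 15:09 CRP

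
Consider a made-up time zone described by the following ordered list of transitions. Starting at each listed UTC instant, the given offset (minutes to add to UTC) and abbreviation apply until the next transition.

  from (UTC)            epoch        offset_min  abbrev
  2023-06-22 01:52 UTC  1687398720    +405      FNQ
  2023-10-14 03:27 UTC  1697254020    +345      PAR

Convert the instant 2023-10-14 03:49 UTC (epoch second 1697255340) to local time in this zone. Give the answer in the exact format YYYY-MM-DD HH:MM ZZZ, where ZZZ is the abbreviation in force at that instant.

Query: 2023-10-14 03:49 UTC
Rule 2/2 (PAR, +05:45): 2023-10-14 03:27 UTC ≤ query < +∞
3·60 + 49 + 345 = 574 min
574 = 0·1440 + 574; 574 = 9·60 + 34 → 09:34, same day
→ 2023-10-14 09:34 PAR

2023-10-14 09:34 PAR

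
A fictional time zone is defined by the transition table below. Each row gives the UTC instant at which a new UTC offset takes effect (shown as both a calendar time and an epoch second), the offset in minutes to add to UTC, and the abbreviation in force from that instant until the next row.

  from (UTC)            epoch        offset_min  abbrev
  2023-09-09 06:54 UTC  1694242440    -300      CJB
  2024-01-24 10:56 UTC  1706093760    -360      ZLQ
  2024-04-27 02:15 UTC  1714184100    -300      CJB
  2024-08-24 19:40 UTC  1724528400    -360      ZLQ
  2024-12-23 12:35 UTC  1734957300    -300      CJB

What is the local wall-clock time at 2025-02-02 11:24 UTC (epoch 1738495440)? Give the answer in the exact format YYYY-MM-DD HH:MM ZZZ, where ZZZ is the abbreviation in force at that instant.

2025-02-02 06:24 CJB

Query: 2025-02-02 11:24 UTC
Rule 5/5 (CJB, -05:00): 2024-12-23 12:35 UTC ≤ query < +∞
11·60 + 24 - 300 = 384 min
384 = 0·1440 + 384; 384 = 6·60 + 24 → 06:24, same day
→ 2025-02-02 06:24 CJB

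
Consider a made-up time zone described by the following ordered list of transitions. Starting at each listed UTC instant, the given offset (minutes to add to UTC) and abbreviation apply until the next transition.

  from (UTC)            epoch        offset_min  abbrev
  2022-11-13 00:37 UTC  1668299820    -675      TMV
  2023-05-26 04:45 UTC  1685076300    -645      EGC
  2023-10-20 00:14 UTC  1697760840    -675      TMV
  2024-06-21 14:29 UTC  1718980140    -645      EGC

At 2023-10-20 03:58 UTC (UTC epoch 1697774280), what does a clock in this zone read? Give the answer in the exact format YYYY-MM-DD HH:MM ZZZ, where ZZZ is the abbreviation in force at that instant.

Query: 2023-10-20 03:58 UTC
Rule 3/4 (TMV, -11:15): 2023-10-20 00:14 UTC ≤ query < 2024-06-21 14:29 UTC
3·60 + 58 - 675 = -437 min
-437 = -1·1440 + 1003; 1003 = 16·60 + 43 → 16:43, 2023-10-20 - 1 day = 2023-10-19
→ 2023-10-19 16:43 TMV

2023-10-19 16:43 TMV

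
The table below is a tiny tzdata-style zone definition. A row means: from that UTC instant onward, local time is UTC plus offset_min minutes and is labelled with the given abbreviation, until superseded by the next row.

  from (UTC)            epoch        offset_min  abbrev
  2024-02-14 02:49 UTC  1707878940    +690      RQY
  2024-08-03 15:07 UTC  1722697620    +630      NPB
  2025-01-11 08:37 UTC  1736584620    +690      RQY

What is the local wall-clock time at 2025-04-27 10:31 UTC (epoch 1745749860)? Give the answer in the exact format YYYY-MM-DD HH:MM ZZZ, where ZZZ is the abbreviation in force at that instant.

Query: 2025-04-27 10:31 UTC
Rule 3/3 (RQY, +11:30): 2025-01-11 08:37 UTC ≤ query < +∞
10·60 + 31 + 690 = 1321 min
1321 = 0·1440 + 1321; 1321 = 22·60 + 1 → 22:01, same day
→ 2025-04-27 22:01 RQY

2025-04-27 22:01 RQY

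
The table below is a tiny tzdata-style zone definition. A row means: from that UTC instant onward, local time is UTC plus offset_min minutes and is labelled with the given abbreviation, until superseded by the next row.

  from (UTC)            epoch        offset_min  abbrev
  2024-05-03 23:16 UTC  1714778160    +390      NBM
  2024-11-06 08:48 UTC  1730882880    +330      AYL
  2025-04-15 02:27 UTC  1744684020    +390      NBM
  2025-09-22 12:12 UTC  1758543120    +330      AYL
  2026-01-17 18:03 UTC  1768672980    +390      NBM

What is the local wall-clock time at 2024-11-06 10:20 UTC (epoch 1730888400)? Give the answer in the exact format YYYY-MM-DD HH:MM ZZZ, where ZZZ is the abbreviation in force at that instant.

2024-11-06 15:50 AYL

Query: 2024-11-06 10:20 UTC
Rule 2/5 (AYL, +05:30): 2024-11-06 08:48 UTC ≤ query < 2025-04-15 02:27 UTC
10·60 + 20 + 330 = 950 min
950 = 0·1440 + 950; 950 = 15·60 + 50 → 15:50, same day
→ 2024-11-06 15:50 AYL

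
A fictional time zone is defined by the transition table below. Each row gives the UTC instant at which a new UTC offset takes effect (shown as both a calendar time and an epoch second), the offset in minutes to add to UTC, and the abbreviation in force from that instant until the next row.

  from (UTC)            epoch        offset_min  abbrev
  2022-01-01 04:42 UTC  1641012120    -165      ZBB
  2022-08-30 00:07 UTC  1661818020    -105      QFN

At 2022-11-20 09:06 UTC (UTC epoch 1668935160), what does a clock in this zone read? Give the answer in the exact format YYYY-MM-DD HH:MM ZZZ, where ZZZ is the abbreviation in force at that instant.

2022-11-20 07:21 QFN

Query: 2022-11-20 09:06 UTC
Rule 2/2 (QFN, -01:45): 2022-08-30 00:07 UTC ≤ query < +∞
9·60 + 6 - 105 = 441 min
441 = 0·1440 + 441; 441 = 7·60 + 21 → 07:21, same day
→ 2022-11-20 07:21 QFN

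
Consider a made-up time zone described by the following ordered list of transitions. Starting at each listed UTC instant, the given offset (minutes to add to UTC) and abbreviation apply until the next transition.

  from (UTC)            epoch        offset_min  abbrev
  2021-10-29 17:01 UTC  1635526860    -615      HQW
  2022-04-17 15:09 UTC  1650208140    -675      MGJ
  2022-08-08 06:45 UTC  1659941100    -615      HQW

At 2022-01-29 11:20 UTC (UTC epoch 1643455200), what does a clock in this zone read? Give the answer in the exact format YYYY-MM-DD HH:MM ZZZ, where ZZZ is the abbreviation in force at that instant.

Query: 2022-01-29 11:20 UTC
Rule 1/3 (HQW, -10:15): 2021-10-29 17:01 UTC ≤ query < 2022-04-17 15:09 UTC
11·60 + 20 - 615 = 65 min
65 = 0·1440 + 65; 65 = 1·60 + 5 → 01:05, same day
→ 2022-01-29 01:05 HQW

2022-01-29 01:05 HQW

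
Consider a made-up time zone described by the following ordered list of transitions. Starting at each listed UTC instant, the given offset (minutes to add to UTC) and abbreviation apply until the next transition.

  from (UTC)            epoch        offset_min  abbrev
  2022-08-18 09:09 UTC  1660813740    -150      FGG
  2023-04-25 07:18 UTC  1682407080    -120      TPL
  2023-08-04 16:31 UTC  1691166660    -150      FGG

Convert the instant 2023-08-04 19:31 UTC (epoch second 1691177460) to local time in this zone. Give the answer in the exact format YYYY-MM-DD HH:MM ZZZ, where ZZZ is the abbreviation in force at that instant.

Query: 2023-08-04 19:31 UTC
Rule 3/3 (FGG, -02:30): 2023-08-04 16:31 UTC ≤ query < +∞
19·60 + 31 - 150 = 1021 min
1021 = 0·1440 + 1021; 1021 = 17·60 + 1 → 17:01, same day
→ 2023-08-04 17:01 FGG

2023-08-04 17:01 FGG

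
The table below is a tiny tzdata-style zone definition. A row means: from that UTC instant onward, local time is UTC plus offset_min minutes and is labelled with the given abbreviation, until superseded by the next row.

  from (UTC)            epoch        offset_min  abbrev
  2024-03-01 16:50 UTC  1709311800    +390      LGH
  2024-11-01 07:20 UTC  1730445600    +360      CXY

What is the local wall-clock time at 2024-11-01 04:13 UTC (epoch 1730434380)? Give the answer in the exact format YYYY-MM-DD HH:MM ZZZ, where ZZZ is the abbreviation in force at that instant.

2024-11-01 10:43 LGH

Query: 2024-11-01 04:13 UTC
Rule 1/2 (LGH, +06:30): 2024-03-01 16:50 UTC ≤ query < 2024-11-01 07:20 UTC
4·60 + 13 + 390 = 643 min
643 = 0·1440 + 643; 643 = 10·60 + 43 → 10:43, same day
→ 2024-11-01 10:43 LGH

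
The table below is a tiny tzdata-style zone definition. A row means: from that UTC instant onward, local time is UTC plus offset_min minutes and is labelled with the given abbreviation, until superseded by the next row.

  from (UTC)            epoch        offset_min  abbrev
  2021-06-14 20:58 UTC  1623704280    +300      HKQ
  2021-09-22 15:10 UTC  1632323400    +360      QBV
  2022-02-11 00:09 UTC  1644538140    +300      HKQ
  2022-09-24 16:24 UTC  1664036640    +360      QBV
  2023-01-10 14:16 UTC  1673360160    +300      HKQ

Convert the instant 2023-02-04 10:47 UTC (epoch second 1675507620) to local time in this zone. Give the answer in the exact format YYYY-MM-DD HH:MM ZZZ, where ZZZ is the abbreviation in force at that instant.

Query: 2023-02-04 10:47 UTC
Rule 5/5 (HKQ, +05:00): 2023-01-10 14:16 UTC ≤ query < +∞
10·60 + 47 + 300 = 947 min
947 = 0·1440 + 947; 947 = 15·60 + 47 → 15:47, same day
→ 2023-02-04 15:47 HKQ

2023-02-04 15:47 HKQ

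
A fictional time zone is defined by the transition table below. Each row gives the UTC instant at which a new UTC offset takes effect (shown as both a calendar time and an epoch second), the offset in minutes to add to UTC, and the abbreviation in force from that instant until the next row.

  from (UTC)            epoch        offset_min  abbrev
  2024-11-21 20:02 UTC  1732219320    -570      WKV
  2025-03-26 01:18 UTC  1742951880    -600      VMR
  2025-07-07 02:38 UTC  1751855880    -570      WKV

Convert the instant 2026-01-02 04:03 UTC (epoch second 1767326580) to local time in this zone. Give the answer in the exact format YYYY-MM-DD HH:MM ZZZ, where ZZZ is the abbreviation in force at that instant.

2026-01-01 18:33 WKV

Query: 2026-01-02 04:03 UTC
Rule 3/3 (WKV, -09:30): 2025-07-07 02:38 UTC ≤ query < +∞
4·60 + 3 - 570 = -327 min
-327 = -1·1440 + 1113; 1113 = 18·60 + 33 → 18:33, 2026-01-02 - 1 day = 2026-01-01
→ 2026-01-01 18:33 WKV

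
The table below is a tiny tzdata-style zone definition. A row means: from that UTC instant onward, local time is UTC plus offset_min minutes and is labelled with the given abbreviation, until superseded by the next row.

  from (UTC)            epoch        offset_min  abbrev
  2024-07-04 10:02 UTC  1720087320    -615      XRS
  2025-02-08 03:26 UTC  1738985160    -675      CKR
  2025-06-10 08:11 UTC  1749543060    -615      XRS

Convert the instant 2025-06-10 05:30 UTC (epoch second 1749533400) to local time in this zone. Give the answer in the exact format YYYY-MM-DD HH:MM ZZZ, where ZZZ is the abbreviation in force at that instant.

2025-06-09 18:15 CKR

Query: 2025-06-10 05:30 UTC
Rule 2/3 (CKR, -11:15): 2025-02-08 03:26 UTC ≤ query < 2025-06-10 08:11 UTC
5·60 + 30 - 675 = -345 min
-345 = -1·1440 + 1095; 1095 = 18·60 + 15 → 18:15, 2025-06-10 - 1 day = 2025-06-09
→ 2025-06-09 18:15 CKR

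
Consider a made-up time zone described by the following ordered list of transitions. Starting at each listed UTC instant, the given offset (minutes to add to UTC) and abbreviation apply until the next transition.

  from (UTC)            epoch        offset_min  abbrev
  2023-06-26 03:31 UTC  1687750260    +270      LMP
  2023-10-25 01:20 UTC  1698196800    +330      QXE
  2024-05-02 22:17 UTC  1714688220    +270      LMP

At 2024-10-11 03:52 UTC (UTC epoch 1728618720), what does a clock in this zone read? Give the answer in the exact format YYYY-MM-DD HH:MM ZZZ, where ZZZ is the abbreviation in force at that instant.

Query: 2024-10-11 03:52 UTC
Rule 3/3 (LMP, +04:30): 2024-05-02 22:17 UTC ≤ query < +∞
3·60 + 52 + 270 = 502 min
502 = 0·1440 + 502; 502 = 8·60 + 22 → 08:22, same day
→ 2024-10-11 08:22 LMP

2024-10-11 08:22 LMP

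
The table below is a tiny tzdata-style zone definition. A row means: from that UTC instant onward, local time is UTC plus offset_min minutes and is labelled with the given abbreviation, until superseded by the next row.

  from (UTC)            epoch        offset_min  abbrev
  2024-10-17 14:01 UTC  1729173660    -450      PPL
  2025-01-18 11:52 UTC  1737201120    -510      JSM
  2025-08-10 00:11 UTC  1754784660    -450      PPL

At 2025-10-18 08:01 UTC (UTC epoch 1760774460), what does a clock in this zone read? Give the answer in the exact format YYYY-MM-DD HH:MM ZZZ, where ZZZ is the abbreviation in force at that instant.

Query: 2025-10-18 08:01 UTC
Rule 3/3 (PPL, -07:30): 2025-08-10 00:11 UTC ≤ query < +∞
8·60 + 1 - 450 = 31 min
31 = 0·1440 + 31; 31 = 0·60 + 31 → 00:31, same day
→ 2025-10-18 00:31 PPL

2025-10-18 00:31 PPL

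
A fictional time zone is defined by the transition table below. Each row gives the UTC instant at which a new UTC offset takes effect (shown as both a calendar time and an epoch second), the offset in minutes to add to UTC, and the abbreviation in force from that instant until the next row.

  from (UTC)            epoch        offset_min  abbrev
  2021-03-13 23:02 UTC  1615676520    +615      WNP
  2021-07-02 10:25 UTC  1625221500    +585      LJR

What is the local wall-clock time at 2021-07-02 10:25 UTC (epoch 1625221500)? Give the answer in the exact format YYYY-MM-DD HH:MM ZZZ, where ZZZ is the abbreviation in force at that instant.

Query: 2021-07-02 10:25 UTC
Rule 2/2 (LJR, +09:45): 2021-07-02 10:25 UTC ≤ query < +∞
10·60 + 25 + 585 = 1210 min
1210 = 0·1440 + 1210; 1210 = 20·60 + 10 → 20:10, same day
→ 2021-07-02 20:10 LJR

2021-07-02 20:10 LJR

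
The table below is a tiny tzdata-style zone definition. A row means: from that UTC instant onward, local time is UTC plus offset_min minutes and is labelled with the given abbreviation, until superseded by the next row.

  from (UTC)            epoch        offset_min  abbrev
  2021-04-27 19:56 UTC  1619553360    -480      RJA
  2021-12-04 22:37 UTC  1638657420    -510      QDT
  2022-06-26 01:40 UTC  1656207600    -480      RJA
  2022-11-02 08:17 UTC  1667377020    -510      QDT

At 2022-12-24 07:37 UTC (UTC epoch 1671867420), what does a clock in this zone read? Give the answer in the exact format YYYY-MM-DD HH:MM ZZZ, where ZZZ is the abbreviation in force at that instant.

Query: 2022-12-24 07:37 UTC
Rule 4/4 (QDT, -08:30): 2022-11-02 08:17 UTC ≤ query < +∞
7·60 + 37 - 510 = -53 min
-53 = -1·1440 + 1387; 1387 = 23·60 + 7 → 23:07, 2022-12-24 - 1 day = 2022-12-23
→ 2022-12-23 23:07 QDT

2022-12-23 23:07 QDT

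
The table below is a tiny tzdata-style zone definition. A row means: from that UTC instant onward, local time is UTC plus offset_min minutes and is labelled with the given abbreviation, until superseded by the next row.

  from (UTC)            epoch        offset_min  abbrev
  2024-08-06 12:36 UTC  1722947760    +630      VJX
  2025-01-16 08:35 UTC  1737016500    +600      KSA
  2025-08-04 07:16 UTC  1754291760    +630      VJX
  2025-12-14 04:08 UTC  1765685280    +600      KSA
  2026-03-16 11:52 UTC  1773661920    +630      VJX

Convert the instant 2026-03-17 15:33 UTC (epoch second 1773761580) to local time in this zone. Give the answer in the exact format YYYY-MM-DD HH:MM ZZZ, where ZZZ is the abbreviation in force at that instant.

Query: 2026-03-17 15:33 UTC
Rule 5/5 (VJX, +10:30): 2026-03-16 11:52 UTC ≤ query < +∞
15·60 + 33 + 630 = 1563 min
1563 = 1·1440 + 123; 123 = 2·60 + 3 → 02:03, 2026-03-17 + 1 day = 2026-03-18
→ 2026-03-18 02:03 VJX

2026-03-18 02:03 VJX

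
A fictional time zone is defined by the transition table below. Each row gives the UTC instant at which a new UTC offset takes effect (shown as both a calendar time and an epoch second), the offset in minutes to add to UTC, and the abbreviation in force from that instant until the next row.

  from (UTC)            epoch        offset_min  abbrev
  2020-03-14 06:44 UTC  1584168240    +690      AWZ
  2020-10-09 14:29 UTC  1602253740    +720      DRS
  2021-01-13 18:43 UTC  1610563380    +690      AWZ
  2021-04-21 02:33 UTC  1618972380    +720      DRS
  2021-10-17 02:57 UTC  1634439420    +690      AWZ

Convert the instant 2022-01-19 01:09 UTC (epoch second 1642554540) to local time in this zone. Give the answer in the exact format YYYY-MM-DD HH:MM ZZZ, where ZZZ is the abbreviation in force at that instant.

Query: 2022-01-19 01:09 UTC
Rule 5/5 (AWZ, +11:30): 2021-10-17 02:57 UTC ≤ query < +∞
1·60 + 9 + 690 = 759 min
759 = 0·1440 + 759; 759 = 12·60 + 39 → 12:39, same day
→ 2022-01-19 12:39 AWZ

2022-01-19 12:39 AWZ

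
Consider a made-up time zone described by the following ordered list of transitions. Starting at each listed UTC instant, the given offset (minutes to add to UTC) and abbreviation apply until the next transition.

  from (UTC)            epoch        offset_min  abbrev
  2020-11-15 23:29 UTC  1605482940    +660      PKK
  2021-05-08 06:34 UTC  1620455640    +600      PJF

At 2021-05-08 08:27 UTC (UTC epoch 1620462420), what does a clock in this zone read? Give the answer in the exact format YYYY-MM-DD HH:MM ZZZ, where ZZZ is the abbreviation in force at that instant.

2021-05-08 18:27 PJF

Query: 2021-05-08 08:27 UTC
Rule 2/2 (PJF, +10:00): 2021-05-08 06:34 UTC ≤ query < +∞
8·60 + 27 + 600 = 1107 min
1107 = 0·1440 + 1107; 1107 = 18·60 + 27 → 18:27, same day
→ 2021-05-08 18:27 PJF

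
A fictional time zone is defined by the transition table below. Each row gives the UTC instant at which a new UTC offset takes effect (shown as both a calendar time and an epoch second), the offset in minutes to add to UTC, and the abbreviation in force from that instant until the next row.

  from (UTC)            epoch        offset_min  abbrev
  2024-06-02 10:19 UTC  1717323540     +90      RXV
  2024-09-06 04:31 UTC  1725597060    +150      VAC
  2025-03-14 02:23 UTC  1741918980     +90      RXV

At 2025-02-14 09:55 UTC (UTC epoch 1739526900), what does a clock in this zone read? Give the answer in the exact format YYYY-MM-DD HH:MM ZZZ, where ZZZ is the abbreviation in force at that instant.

2025-02-14 12:25 VAC

Query: 2025-02-14 09:55 UTC
Rule 2/3 (VAC, +02:30): 2024-09-06 04:31 UTC ≤ query < 2025-03-14 02:23 UTC
9·60 + 55 + 150 = 745 min
745 = 0·1440 + 745; 745 = 12·60 + 25 → 12:25, same day
→ 2025-02-14 12:25 VAC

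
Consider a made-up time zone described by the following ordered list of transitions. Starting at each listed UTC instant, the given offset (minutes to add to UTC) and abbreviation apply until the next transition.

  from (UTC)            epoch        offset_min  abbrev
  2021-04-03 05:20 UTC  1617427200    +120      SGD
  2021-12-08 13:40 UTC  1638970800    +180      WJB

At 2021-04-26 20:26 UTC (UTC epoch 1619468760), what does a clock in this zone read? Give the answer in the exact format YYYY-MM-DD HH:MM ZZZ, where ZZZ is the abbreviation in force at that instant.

Query: 2021-04-26 20:26 UTC
Rule 1/2 (SGD, +02:00): 2021-04-03 05:20 UTC ≤ query < 2021-12-08 13:40 UTC
20·60 + 26 + 120 = 1346 min
1346 = 0·1440 + 1346; 1346 = 22·60 + 26 → 22:26, same day
→ 2021-04-26 22:26 SGD

2021-04-26 22:26 SGD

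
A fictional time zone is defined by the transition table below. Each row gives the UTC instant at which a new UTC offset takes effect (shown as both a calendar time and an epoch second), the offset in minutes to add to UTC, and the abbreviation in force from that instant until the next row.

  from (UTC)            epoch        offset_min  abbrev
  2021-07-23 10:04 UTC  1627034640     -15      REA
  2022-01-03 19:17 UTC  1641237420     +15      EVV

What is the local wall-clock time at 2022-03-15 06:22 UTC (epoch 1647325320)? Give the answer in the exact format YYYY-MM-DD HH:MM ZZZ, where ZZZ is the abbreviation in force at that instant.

Query: 2022-03-15 06:22 UTC
Rule 2/2 (EVV, +00:15): 2022-01-03 19:17 UTC ≤ query < +∞
6·60 + 22 + 15 = 397 min
397 = 0·1440 + 397; 397 = 6·60 + 37 → 06:37, same day
→ 2022-03-15 06:37 EVV

2022-03-15 06:37 EVV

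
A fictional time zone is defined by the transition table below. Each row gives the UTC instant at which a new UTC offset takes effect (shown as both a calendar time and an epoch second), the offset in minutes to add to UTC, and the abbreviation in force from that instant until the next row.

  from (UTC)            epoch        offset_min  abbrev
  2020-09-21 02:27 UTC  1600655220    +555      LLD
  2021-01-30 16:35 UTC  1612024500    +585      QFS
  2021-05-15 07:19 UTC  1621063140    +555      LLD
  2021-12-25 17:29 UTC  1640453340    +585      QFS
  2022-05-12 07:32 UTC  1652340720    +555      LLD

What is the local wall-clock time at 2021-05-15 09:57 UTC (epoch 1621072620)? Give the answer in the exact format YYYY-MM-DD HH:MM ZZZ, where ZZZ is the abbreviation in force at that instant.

2021-05-15 19:12 LLD

Query: 2021-05-15 09:57 UTC
Rule 3/5 (LLD, +09:15): 2021-05-15 07:19 UTC ≤ query < 2021-12-25 17:29 UTC
9·60 + 57 + 555 = 1152 min
1152 = 0·1440 + 1152; 1152 = 19·60 + 12 → 19:12, same day
→ 2021-05-15 19:12 LLD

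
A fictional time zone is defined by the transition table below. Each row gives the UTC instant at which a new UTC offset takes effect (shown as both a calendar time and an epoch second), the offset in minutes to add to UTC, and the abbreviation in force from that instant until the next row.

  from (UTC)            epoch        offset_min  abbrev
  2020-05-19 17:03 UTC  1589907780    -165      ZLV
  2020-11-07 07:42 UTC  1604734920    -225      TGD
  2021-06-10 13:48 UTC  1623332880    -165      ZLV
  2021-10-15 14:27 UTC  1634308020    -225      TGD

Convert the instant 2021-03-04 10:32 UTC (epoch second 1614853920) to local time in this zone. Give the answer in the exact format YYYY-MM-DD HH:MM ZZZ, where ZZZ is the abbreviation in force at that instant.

Query: 2021-03-04 10:32 UTC
Rule 2/4 (TGD, -03:45): 2020-11-07 07:42 UTC ≤ query < 2021-06-10 13:48 UTC
10·60 + 32 - 225 = 407 min
407 = 0·1440 + 407; 407 = 6·60 + 47 → 06:47, same day
→ 2021-03-04 06:47 TGD

2021-03-04 06:47 TGD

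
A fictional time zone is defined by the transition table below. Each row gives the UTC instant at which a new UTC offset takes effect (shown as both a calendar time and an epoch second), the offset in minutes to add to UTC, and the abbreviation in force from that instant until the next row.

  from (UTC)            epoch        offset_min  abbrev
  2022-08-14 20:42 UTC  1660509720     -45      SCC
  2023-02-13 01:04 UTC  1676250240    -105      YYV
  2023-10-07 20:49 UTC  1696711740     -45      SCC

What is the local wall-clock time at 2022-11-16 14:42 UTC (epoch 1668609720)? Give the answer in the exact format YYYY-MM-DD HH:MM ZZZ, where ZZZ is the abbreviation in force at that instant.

Query: 2022-11-16 14:42 UTC
Rule 1/3 (SCC, -00:45): 2022-08-14 20:42 UTC ≤ query < 2023-02-13 01:04 UTC
14·60 + 42 - 45 = 837 min
837 = 0·1440 + 837; 837 = 13·60 + 57 → 13:57, same day
→ 2022-11-16 13:57 SCC

2022-11-16 13:57 SCC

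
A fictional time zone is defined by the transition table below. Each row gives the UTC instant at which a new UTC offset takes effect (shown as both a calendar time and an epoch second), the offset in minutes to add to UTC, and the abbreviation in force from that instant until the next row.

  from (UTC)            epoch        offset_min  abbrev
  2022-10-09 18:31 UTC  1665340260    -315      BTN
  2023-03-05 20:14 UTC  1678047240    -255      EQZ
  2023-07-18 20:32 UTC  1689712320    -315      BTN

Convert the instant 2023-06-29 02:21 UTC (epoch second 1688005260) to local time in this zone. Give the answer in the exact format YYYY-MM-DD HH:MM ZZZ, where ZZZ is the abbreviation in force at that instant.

Query: 2023-06-29 02:21 UTC
Rule 2/3 (EQZ, -04:15): 2023-03-05 20:14 UTC ≤ query < 2023-07-18 20:32 UTC
2·60 + 21 - 255 = -114 min
-114 = -1·1440 + 1326; 1326 = 22·60 + 6 → 22:06, 2023-06-29 - 1 day = 2023-06-28
→ 2023-06-28 22:06 EQZ

2023-06-28 22:06 EQZ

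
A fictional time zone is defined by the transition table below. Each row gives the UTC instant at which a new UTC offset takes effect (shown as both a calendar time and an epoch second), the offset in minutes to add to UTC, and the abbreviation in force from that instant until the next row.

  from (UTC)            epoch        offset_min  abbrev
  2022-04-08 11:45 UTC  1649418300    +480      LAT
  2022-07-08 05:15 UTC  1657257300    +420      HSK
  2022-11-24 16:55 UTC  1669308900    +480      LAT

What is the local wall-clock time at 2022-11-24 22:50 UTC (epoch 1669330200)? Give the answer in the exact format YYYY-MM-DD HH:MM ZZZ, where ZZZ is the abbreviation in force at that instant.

Query: 2022-11-24 22:50 UTC
Rule 3/3 (LAT, +08:00): 2022-11-24 16:55 UTC ≤ query < +∞
22·60 + 50 + 480 = 1850 min
1850 = 1·1440 + 410; 410 = 6·60 + 50 → 06:50, 2022-11-24 + 1 day = 2022-11-25
→ 2022-11-25 06:50 LAT

2022-11-25 06:50 LAT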